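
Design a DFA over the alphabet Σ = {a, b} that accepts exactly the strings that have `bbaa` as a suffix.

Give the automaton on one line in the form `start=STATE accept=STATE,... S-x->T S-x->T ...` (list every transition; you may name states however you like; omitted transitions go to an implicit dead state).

start=q0 accept=q4 q0-a->q0 q0-b->q1 q1-a->q0 q1-b->q2 q2-a->q3 q2-b->q2 q3-a->q4 q3-b->q1 q4-a->q0 q4-b->q1

Remember how much of `bbaa` the current input suffix matches. State q0 means no match yet; q1 means the last symbol is `b`; q2 means the last 2 symbols are `bb`; q3 means the last 3 symbols are `bba`; q4 means the last 4 symbols are `bbaa`. Only q4 accepts. On a mismatch, fall back to the longest proper suffix that is still a prefix of `bbaa`.
A 5-state machine:
        a   b  
>  q0   q0  q1 
   q1   q0  q2 
   q2   q3  q2 
   q3   q4  q1 
 * q4   q0  q1 
(> = start, * = accepting)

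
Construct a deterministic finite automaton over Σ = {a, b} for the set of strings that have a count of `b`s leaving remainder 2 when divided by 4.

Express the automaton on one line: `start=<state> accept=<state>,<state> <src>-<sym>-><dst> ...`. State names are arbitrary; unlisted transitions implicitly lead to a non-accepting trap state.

start=q0 accept=q2 q0-a->q0 q0-b->q1 q1-a->q1 q1-b->q2 q2-a->q2 q2-b->q3 q3-a->q3 q3-b->q0

The only thing that matters is how many `b`s have appeared, reduced mod 4. Use one state per residue: q0 for 0, …, q3 for 3. Reading `b` moves to the next residue; anything else stays put. q2 is accepting.
        a   b  
>  q0   q0  q1 
   q1   q1  q2 
 * q2   q2  q3 
   q3   q3  q0 
(> = start, * = accepting)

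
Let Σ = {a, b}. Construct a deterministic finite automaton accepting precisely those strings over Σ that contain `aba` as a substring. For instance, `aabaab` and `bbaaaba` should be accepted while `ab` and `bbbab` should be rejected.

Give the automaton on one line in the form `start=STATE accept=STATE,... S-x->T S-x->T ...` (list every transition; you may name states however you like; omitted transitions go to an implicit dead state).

start=s0 accept=s3 s0-a->s1 s0-b->s0 s1-a->s1 s1-b->s2 s2-a->s3 s2-b->s0 s3-a->s3 s3-b->s3

States s0..s2 record the length of the longest prefix of `aba` that matches the current input suffix. Reaching s3 means `aba` has been seen, and we stay there forever. Accept from s3.
4 states suffice.
        a   b  
>  s0   s1  s0 
   s1   s1  s2 
   s2   s3  s0 
 * s3   s3  s3 
(> = start, * = accepting)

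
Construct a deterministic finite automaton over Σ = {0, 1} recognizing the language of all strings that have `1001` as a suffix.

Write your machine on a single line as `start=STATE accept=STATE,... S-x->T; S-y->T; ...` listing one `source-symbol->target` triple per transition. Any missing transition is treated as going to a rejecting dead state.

Let each state record the length of the longest suffix of the input read so far that is also a prefix of `1001`. s1 means the last symbol is `1`; s2 means the last 2 symbols are `10`; s3 means the last 3 symbols are `100`; s4 means the last 4 symbols are `1001`. Accept only at s4, where the string currently ends in `1001`.
With 5 states:
        0   1  
>  s0   s0  s1 
   s1   s2  s1 
   s2   s3  s1 
   s3   s0  s4 
 * s4   s2  s1 
(> = start, * = accepting)

start=s0; accept=s4; s0-0->s0; s0-1->s1; s1-0->s2; s1-1->s1; s2-0->s3; s2-1->s1; s3-0->s0; s3-1->s4; s4-0->s2; s4-1->s1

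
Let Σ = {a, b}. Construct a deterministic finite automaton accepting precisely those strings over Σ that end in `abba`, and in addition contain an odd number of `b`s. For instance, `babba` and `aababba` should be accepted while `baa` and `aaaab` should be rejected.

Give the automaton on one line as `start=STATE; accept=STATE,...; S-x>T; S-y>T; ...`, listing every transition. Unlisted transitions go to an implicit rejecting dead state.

Handle the two conditions separately and then intersect. One (5 states) tracks how much of the suffix `abba` has currently been matched; the other (2 states) tracks the count of `b`s modulo 2. Each combined state is a pair, one component from each; accept when both components accept.
A 10-state machine:
        a   b  
>  q0   q1  q2 
   q1   q1  q3 
   q2   q4  q0 
   q3   q4  q5 
   q4   q4  q6 
   q5   q7  q2 
   q6   q1  q8 
   q7   q1  q3 
   q8   q9  q0 
 * q9   q4  q6 
(> = start, * = accepting)

start=q0; accept=q9; q0-a>q1; q0-b>q2; q1-a>q1; q1-b>q3; q2-a>q4; q2-b>q0; q3-a>q4; q3-b>q5; q4-a>q4; q4-b>q6; q5-a>q7; q5-b>q2; q6-a>q1; q6-b>q8; q7-a>q1; q7-b>q3; q8-a>q9; q8-b>q0; q9-a>q4; q9-b>q6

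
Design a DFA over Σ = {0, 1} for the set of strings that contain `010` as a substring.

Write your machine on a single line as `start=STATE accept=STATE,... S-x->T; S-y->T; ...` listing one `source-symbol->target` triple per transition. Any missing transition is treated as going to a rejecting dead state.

start=A; accept=D; A-0->B; A-1->A; B-0->B; B-1->C; C-0->D; C-1->A; D-0->D; D-1->D

Track how much of `010` has been matched so far: state A is no progress, D is the absorbing accept state reached once `010` has occurred. Intermediate states record partial matches; on a mismatch, fall back to the longest reusable overlap.
With 4 states:
       0  1 
>  A   B  A 
   B   B  C 
   C   D  A 
 * D   D  D 
(> = start, * = accepting)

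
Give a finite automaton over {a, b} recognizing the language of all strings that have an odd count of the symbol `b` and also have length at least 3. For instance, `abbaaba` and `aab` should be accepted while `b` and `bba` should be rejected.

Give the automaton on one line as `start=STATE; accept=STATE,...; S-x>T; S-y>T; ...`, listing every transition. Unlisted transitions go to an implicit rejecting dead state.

Run two small machines in parallel and take their product. The first has 2 states tracking the count of `b`s modulo 2; the second has 5 states tracking the input length, saturating at 4. A product state is a pair (one from each), accepting exactly when both do. After merging equivalent states the machine shrinks.
With 6 states:
        a   b  
>  s0   s1  s2 
   s1   s3  s4 
   s2   s4  s3 
   s3   s3  s5 
   s4   s5  s3 
 * s5   s5  s3 
(> = start, * = accepting)

start=s0; accept=s5; s0-a>s1; s0-b>s2; s1-a>s3; s1-b>s4; s2-a>s4; s2-b>s3; s3-a>s3; s3-b>s5; s4-a>s5; s4-b>s3; s5-a>s5; s5-b>s3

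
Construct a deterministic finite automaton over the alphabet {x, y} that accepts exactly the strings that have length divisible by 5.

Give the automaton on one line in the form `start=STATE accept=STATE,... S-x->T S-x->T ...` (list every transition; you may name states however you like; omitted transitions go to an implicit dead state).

Only the length mod 5 matters, so use a 5-cycle: from any state, every input symbol moves to the next state, wrapping E back to A. Mark A accepting.
       x  y 
>* A   B  B 
   B   C  C 
   C   D  D 
   D   E  E 
   E   A  A 
(> = start, * = accepting)

start=A accept=A A-x->B A-y->B B-x->C B-y->C C-x->D C-y->D D-x->E D-y->E E-x->A E-y->A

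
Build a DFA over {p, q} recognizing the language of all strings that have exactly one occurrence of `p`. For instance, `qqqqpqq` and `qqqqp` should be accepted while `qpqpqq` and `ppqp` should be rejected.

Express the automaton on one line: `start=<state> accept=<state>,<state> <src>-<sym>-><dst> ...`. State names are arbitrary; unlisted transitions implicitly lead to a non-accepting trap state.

Count `p`s, saturating at 2: state s0 means no `p` yet, s1 means one `p` seen, s2 means more than one. Each `p` increments (capped at s2); other symbols loop. Accept from {s1}.
A 3-state machine:
        p   q  
>  s0   s1  s0 
 * s1   s2  s1 
   s2   s2  s2 
(> = start, * = accepting)

start=s0 accept=s1 s0-p->s1 s0-q->s0 s1-p->s2 s1-q->s1 s2-p->s2 s2-q->s2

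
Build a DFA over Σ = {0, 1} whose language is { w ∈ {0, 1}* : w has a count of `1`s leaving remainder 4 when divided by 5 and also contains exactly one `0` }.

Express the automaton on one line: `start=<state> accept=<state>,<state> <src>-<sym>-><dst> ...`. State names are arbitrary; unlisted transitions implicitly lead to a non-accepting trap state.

Build one automaton per condition and run them in lockstep. One (5 states) tracks the count of `1`s modulo 5; the other (3 states) tracks the count of `0`s, saturating at 2. Each combined state is a pair, one component from each; accept when both components accept.
A 15-state machine:
          0    1  
>  S0     S1   S2 
   S1     S3   S4 
   S2     S4   S5 
   S3     S3   S6 
   S4     S6   S7 
   S5     S7   S8 
   S6     S6   S9 
   S7     S9  S10 
   S8    S10  S11 
   S9     S9  S12 
   S10   S12  S13 
   S11   S13   S0 
   S12   S12  S14 
 * S13   S14   S1 
   S14   S14   S3 
(> = start, * = accepting)

start=S0 accept=S13 S0-0->S1 S0-1->S2 S1-0->S3 S1-1->S4 S2-0->S4 S2-1->S5 S3-0->S3 S3-1->S6 S4-0->S6 S4-1->S7 S5-0->S7 S5-1->S8 S6-0->S6 S6-1->S9 S7-0->S9 S7-1->S10 S8-0->S10 S8-1->S11 S9-0->S9 S9-1->S12 S10-0->S12 S10-1->S13 S11-0->S13 S11-1->S0 S12-0->S12 S12-1->S14 S13-0->S14 S13-1->S1 S14-0->S14 S14-1->S3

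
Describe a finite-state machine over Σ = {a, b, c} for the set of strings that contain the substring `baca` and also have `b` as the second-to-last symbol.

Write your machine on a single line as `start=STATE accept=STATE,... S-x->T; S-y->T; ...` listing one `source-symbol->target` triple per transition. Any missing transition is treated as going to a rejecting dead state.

start=q0; accept=q6,q7; q0-a->q0; q0-b->q1; q0-c->q0; q1-a->q2; q1-b->q1; q1-c->q0; q2-a->q0; q2-b->q1; q2-c->q3; q3-a->q4; q3-b->q1; q3-c->q0; q4-a->q4; q4-b->q5; q4-c->q4; q5-a->q6; q5-b->q7; q5-c->q6; q6-a->q4; q6-b->q5; q6-c->q4; q7-a->q6; q7-b->q7; q7-c->q6

Run two small machines in parallel and take their product. The first has 5 states tracking whether and how much of `baca` has been seen; the second has 13 states tracking the last 2 symbols read. A product state is a pair (one from each), accepting exactly when both do. Minimizing collapses redundant product states.
An 8-state machine:
        a   b   c  
>  q0   q0  q1  q0 
   q1   q2  q1  q0 
   q2   q0  q1  q3 
   q3   q4  q1  q0 
   q4   q4  q5  q4 
   q5   q6  q7  q6 
 * q6   q4  q5  q4 
 * q7   q6  q7  q6 
(> = start, * = accepting)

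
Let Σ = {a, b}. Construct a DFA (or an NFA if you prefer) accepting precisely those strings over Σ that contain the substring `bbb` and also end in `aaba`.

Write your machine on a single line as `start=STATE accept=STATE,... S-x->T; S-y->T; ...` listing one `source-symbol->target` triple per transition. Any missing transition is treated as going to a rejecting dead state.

Build one automaton per condition and run them in lockstep. The first has 4 states tracking whether and how much of `bbb` has been seen; the second has 5 states tracking how much of the suffix `aaba` has currently been matched. A product state is a pair (one from each), accepting exactly when both do. Equivalent product states are then merged.
With 8 states:
        a   b  
>  q0   q0  q1 
   q1   q0  q2 
   q2   q0  q3 
   q3   q4  q3 
   q4   q5  q3 
   q5   q5  q6 
   q6   q7  q3 
 * q7   q5  q3 
(> = start, * = accepting)

start=q0; accept=q7; q0-a->q0; q0-b->q1; q1-a->q0; q1-b->q2; q2-a->q0; q2-b->q3; q3-a->q4; q3-b->q3; q4-a->q5; q4-b->q3; q5-a->q5; q5-b->q6; q6-a->q7; q6-b->q3; q7-a->q5; q7-b->q3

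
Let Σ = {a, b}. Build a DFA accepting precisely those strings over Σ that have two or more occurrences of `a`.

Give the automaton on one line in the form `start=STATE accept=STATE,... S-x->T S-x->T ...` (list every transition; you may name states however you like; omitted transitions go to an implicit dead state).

start=q0 accept=q2,q3 q0-a->q1 q0-b->q0 q1-a->q2 q1-b->q1 q2-a->q3 q2-b->q2 q3-a->q3 q3-b->q3

Only the number of `a`s matters, and only up to 3. Make a chain q0 → q1 → q2 → q3 advanced by each `a` (with q3 absorbing); every other symbol self-loops. The accepting set is {q2, q3}.
4 states suffice.
        a   b  
>  q0   q1  q0 
   q1   q2  q1 
 * q2   q3  q2 
 * q3   q3  q3 
(> = start, * = accepting)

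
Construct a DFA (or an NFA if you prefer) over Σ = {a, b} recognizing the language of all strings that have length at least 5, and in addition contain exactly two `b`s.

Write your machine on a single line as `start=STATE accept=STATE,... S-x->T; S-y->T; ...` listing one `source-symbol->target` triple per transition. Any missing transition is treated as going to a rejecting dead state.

start=s0; accept=s16,s20; s0-a->s1; s0-b->s2; s1-a->s3; s1-b->s4; s2-a->s4; s2-b->s5; s3-a->s6; s3-b->s7; s4-a->s7; s4-b->s8; s5-a->s8; s5-b->s9; s6-a->s10; s6-b->s11; s7-a->s11; s7-b->s12; s8-a->s12; s8-b->s13; s9-a->s13; s9-b->s13; s10-a->s14; s10-b->s15; s11-a->s15; s11-b->s16; s12-a->s16; s12-b->s17; s13-a->s17; s13-b->s17; s14-a->s18; s14-b->s19; s15-a->s19; s15-b->s20; s16-a->s20; s16-b->s21; s17-a->s21; s17-b->s21; s18-a->s18; s18-b->s19; s19-a->s19; s19-b->s20; s20-a->s20; s20-b->s21; s21-a->s21; s21-b->s21

Build one automaton per condition and run them in lockstep. One (7 states) tracks the input length, saturating at 6; the other (4 states) tracks the count of `b`s, saturating at 3. Each combined state is a pair, one component from each; accept when both components accept.
          a    b  
>  s0     s1   s2 
   s1     s3   s4 
   s2     s4   s5 
   s3     s6   s7 
   s4     s7   s8 
   s5     s8   s9 
   s6    s10  s11 
   s7    s11  s12 
   s8    s12  s13 
   s9    s13  s13 
   s10   s14  s15 
   s11   s15  s16 
   s12   s16  s17 
   s13   s17  s17 
   s14   s18  s19 
   s15   s19  s20 
 * s16   s20  s21 
   s17   s21  s21 
   s18   s18  s19 
   s19   s19  s20 
 * s20   s20  s21 
   s21   s21  s21 
(> = start, * = accepting)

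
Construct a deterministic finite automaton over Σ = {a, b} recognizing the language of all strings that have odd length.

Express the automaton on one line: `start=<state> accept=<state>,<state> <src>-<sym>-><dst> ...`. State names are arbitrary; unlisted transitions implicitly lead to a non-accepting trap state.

start=q0 accept=q1 q0-a->q1 q0-b->q1 q1-a->q0 q1-b->q0

Count input length modulo 2: every symbol advances one step around the cycle q0 → q1 → q0. Accept at q1.
A 2-state machine:
        a   b  
>  q0   q1  q1 
 * q1   q0  q0 
(> = start, * = accepting)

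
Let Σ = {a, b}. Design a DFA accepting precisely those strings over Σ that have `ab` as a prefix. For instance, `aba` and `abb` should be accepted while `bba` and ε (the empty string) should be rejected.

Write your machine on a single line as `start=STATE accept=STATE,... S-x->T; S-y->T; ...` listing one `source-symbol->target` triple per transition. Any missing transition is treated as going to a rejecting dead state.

start=S0; accept=S2; S0-a->S1; S0-b->S3; S1-a->S3; S1-b->S2; S2-a->S2; S2-b->S2; S3-a->S3; S3-b->S3

Walk along `ab` while the input agrees: from S0 take `a` to S1, and so on. Any deviation drops to the rejecting sink S3. Once S2 is reached the prefix is confirmed and every continuation is accepted.
        a   b  
>  S0   S1  S3 
   S1   S3  S2 
 * S2   S2  S2 
   S3   S3  S3 
(> = start, * = accepting)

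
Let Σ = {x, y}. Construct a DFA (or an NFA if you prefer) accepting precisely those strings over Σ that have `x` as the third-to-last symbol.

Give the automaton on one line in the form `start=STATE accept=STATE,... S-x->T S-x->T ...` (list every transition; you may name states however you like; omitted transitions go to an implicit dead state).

start=q0 accept=q7,q8,q9,q10 q0-x->q1 q0-y->q2 q1-x->q3 q1-y->q4 q2-x->q5 q2-y->q6 q3-x->q7 q3-y->q8 q4-x->q9 q4-y->q10 q5-x->q11 q5-y->q12 q6-x->q13 q6-y->q14 q7-x->q7 q7-y->q8 q8-x->q9 q8-y->q10 q9-x->q11 q9-y->q12 q10-x->q13 q10-y->q14 q11-x->q7 q11-y->q8 q12-x->q9 q12-y->q10 q13-x->q11 q13-y->q12 q14-x->q13 q14-y->q14

Because acceptance depends on a position counted from the end, the machine has to buffer the most recent 3 symbols. Make each state the string of the last up-to-3 symbols read; on input `x` shift the window left and append `x`. Accept when the buffered window has length 3 and begins with `x`.
15 states suffice.
          x    y  
>  q0     q1   q2 
   q1     q3   q4 
   q2     q5   q6 
   q3     q7   q8 
   q4     q9  q10 
   q5    q11  q12 
   q6    q13  q14 
 * q7     q7   q8 
 * q8     q9  q10 
 * q9    q11  q12 
 * q10   q13  q14 
   q11    q7   q8 
   q12    q9  q10 
   q13   q11  q12 
   q14   q13  q14 
(> = start, * = accepting)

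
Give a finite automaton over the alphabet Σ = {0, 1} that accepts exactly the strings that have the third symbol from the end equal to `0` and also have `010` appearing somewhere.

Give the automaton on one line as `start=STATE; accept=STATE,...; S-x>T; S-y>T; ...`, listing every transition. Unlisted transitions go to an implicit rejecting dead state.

start=q0; accept=q3,q6,q7,q8; q0-0>q1; q0-1>q0; q1-0>q1; q1-1>q2; q2-0>q3; q2-1>q0; q3-0>q4; q3-1>q5; q4-0>q6; q4-1>q7; q5-0>q3; q5-1>q8; q6-0>q6; q6-1>q7; q7-0>q3; q7-1>q8; q8-0>q9; q8-1>q10; q9-0>q4; q9-1>q5; q10-0>q9; q10-1>q10

Run two small machines in parallel and take their product. The first has 15 states tracking the last 3 symbols read; the second has 4 states tracking whether and how much of `010` has been seen. A product state is a pair (one from each), accepting exactly when both do. After merging equivalent states the machine shrinks.
An 11-state machine:
          0    1  
>  q0     q1   q0 
   q1     q1   q2 
   q2     q3   q0 
 * q3     q4   q5 
   q4     q6   q7 
   q5     q3   q8 
 * q6     q6   q7 
 * q7     q3   q8 
 * q8     q9  q10 
   q9     q4   q5 
   q10    q9  q10 
(> = start, * = accepting)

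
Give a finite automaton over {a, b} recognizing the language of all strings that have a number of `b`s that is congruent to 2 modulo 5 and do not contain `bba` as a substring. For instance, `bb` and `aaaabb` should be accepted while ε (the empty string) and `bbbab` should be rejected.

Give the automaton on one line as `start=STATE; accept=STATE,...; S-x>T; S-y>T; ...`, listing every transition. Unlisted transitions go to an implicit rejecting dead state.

Run two small machines in parallel and take their product. One (5 states) tracks the count of `b`s modulo 5; the other (4 states) tracks partial matches of the forbidden pattern `bba`. Each combined state is a pair, one component from each; accept when both components accept.
          a    b  
>  q0     q0   q1 
   q1     q2   q3 
   q2     q2   q4 
 * q3     q5   q6 
 * q4     q7   q6 
   q5     q5   q8 
   q6     q8   q9 
 * q7     q7  q10 
   q8     q8  q11 
   q9    q11  q12 
   q10   q13   q9 
   q11   q11  q14 
   q12   q14  q15 
   q13   q13  q16 
   q14   q14  q17 
   q15   q17   q3 
   q16   q18  q12 
   q17   q17   q5 
   q18   q18  q19 
   q19    q0  q15 
(> = start, * = accepting)

start=q0; accept=q3,q4,q7; q0-a>q0; q0-b>q1; q1-a>q2; q1-b>q3; q2-a>q2; q2-b>q4; q3-a>q5; q3-b>q6; q4-a>q7; q4-b>q6; q5-a>q5; q5-b>q8; q6-a>q8; q6-b>q9; q7-a>q7; q7-b>q10; q8-a>q8; q8-b>q11; q9-a>q11; q9-b>q12; q10-a>q13; q10-b>q9; q11-a>q11; q11-b>q14; q12-a>q14; q12-b>q15; q13-a>q13; q13-b>q16; q14-a>q14; q14-b>q17; q15-a>q17; q15-b>q3; q16-a>q18; q16-b>q12; q17-a>q17; q17-b>q5; q18-a>q18; q18-b>q19; q19-a>q0; q19-b>q15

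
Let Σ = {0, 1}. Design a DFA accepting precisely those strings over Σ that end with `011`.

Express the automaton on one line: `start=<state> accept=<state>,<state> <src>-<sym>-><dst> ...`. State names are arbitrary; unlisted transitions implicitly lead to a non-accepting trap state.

Remember how much of `011` the current input suffix matches. State A means no match yet; B means the last symbol is `0`; C means the last 2 symbols are `01`; D means the last 3 symbols are `011`. Only D accepts. On a mismatch, fall back to the longest proper suffix that is still a prefix of `011`.
A 4-state machine:
       0  1 
>  A   B  A 
   B   B  C 
   C   B  D 
 * D   B  A 
(> = start, * = accepting)

start=A accept=D A-0->B A-1->A B-0->B B-1->C C-0->B C-1->D D-0->B D-1->A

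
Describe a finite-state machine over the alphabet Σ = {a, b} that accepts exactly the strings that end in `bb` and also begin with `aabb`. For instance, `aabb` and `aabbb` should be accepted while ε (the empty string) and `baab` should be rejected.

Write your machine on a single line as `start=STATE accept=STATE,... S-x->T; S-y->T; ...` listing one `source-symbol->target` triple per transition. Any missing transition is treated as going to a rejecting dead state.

start=q0; accept=q7; q0-a->q1; q0-b->q2; q1-a->q3; q1-b->q2; q2-a->q4; q2-b->q5; q3-a->q4; q3-b->q6; q4-a->q4; q4-b->q2; q5-a->q4; q5-b->q5; q6-a->q4; q6-b->q7; q7-a->q8; q7-b->q7; q8-a->q8; q8-b->q9; q9-a->q8; q9-b->q7

Build one automaton per condition and run them in lockstep. One (3 states) tracks how much of the suffix `bb` has currently been matched; the other (6 states) tracks whether the input so far still matches the prefix `aabb`. Each combined state is a pair, one component from each; accept when both components accept.
With 10 states:
        a   b  
>  q0   q1  q2 
   q1   q3  q2 
   q2   q4  q5 
   q3   q4  q6 
   q4   q4  q2 
   q5   q4  q5 
   q6   q4  q7 
 * q7   q8  q7 
   q8   q8  q9 
   q9   q8  q7 
(> = start, * = accepting)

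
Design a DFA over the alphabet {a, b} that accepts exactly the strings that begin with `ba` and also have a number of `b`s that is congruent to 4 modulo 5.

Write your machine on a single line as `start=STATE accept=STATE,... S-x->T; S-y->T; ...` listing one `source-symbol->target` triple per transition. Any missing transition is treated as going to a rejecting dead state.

start=S0; accept=S10; S0-a->S1; S0-b->S2; S1-a->S1; S1-b->S3; S2-a->S4; S2-b->S5; S3-a->S3; S3-b->S5; S4-a->S4; S4-b->S6; S5-a->S5; S5-b->S7; S6-a->S6; S6-b->S8; S7-a->S7; S7-b->S9; S8-a->S8; S8-b->S10; S9-a->S9; S9-b->S1; S10-a->S10; S10-b->S11; S11-a->S11; S11-b->S4

Run two small machines in parallel and take their product. The first has 4 states tracking whether the input so far still matches the prefix `ba`; the second has 5 states tracking the count of `b`s modulo 5. A product state is a pair (one from each), accepting exactly when both do.
A 12-state machine:
          a    b  
>  S0     S1   S2 
   S1     S1   S3 
   S2     S4   S5 
   S3     S3   S5 
   S4     S4   S6 
   S5     S5   S7 
   S6     S6   S8 
   S7     S7   S9 
   S8     S8  S10 
   S9     S9   S1 
 * S10   S10  S11 
   S11   S11   S4 
(> = start, * = accepting)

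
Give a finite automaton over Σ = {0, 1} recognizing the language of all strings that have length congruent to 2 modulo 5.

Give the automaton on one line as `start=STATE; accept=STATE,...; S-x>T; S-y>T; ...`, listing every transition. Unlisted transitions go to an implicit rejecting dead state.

start=s0; accept=s2; s0-0>s1; s0-1>s1; s1-0>s2; s1-1>s2; s2-0>s3; s2-1>s3; s3-0>s4; s3-1>s4; s4-0>s0; s4-1>s0

Only the length mod 5 matters, so use a 5-cycle: from any state, every input symbol moves to the next state, wrapping s4 back to s0. Mark s2 accepting.
5 states suffice.
        0   1  
>  s0   s1  s1 
   s1   s2  s2 
 * s2   s3  s3 
   s3   s4  s4 
   s4   s0  s0 
(> = start, * = accepting)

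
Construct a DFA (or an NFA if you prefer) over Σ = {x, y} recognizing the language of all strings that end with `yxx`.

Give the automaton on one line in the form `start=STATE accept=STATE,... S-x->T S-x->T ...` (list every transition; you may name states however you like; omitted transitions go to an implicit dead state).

start=q0 accept=q3 q0-x->q0 q0-y->q1 q1-x->q2 q1-y->q1 q2-x->q3 q2-y->q1 q3-x->q0 q3-y->q1

Let each state record the length of the longest suffix of the input read so far that is also a prefix of `yxx`. q1 means the last symbol is `y`; q2 means the last 2 symbols are `yx`; q3 means the last 3 symbols are `yxx`. Accept only at q3, where the string currently ends in `yxx`.
A 4-state machine:
        x   y  
>  q0   q0  q1 
   q1   q2  q1 
   q2   q3  q1 
 * q3   q0  q1 
(> = start, * = accepting)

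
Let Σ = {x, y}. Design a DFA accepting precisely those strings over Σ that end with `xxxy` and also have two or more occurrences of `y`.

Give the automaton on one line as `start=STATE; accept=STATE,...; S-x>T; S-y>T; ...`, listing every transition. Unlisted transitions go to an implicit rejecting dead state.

Build one automaton per condition and run them in lockstep. The first has 5 states tracking how much of the suffix `xxxy` has currently been matched; the second has 4 states tracking the count of `y`s, saturating at 3. A product state is a pair (one from each), accepting exactly when both do. After merging equivalent states the machine shrinks.
       x  y 
>  A   A  B 
   B   C  B 
   C   D  B 
   D   E  B 
   E   E  F 
 * F   C  B 
(> = start, * = accepting)

start=A; accept=F; A-x>A; A-y>B; B-x>C; B-y>B; C-x>D; C-y>B; D-x>E; D-y>B; E-x>E; E-y>F; F-x>C; F-y>B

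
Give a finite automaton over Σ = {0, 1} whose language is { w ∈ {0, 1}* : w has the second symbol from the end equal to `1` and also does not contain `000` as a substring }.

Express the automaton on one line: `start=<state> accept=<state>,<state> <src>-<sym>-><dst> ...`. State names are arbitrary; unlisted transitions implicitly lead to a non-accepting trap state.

Run two small machines in parallel and take their product. The first has 7 states tracking the last 2 symbols read; the second has 4 states tracking partial matches of the forbidden pattern `000`. A product state is a pair (one from each), accepting exactly when both do. Equivalent product states are then merged.
        0   1  
>  s0   s1  s2 
   s1   s3  s2 
   s2   s4  s5 
   s3   s6  s2 
 * s4   s3  s2 
 * s5   s4  s5 
   s6   s6  s6 
(> = start, * = accepting)

start=s0 accept=s4,s5 s0-0->s1 s0-1->s2 s1-0->s3 s1-1->s2 s2-0->s4 s2-1->s5 s3-0->s6 s3-1->s2 s4-0->s3 s4-1->s2 s5-0->s4 s5-1->s5 s6-0->s6 s6-1->s6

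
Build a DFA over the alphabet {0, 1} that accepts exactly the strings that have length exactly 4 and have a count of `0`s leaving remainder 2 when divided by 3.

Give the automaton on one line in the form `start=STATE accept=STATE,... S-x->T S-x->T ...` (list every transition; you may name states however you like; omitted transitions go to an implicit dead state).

Handle the two conditions separately and then intersect. The first has 6 states tracking the input length, saturating at 5; the second has 3 states tracking the count of `0`s modulo 3. A product state is a pair (one from each), accepting exactly when both do. Minimizing collapses redundant product states.
With 10 states:
        0   1  
>  q0   q1  q2 
   q1   q3  q4 
   q2   q4  q5 
   q3   q6  q7 
   q4   q7  q8 
   q5   q8  q6 
   q6   q6  q6 
   q7   q6  q9 
   q8   q9  q6 
 * q9   q6  q6 
(> = start, * = accepting)

start=q0 accept=q9 q0-0->q1 q0-1->q2 q1-0->q3 q1-1->q4 q2-0->q4 q2-1->q5 q3-0->q6 q3-1->q7 q4-0->q7 q4-1->q8 q5-0->q8 q5-1->q6 q6-0->q6 q6-1->q6 q7-0->q6 q7-1->q9 q8-0->q9 q8-1->q6 q9-0->q6 q9-1->q6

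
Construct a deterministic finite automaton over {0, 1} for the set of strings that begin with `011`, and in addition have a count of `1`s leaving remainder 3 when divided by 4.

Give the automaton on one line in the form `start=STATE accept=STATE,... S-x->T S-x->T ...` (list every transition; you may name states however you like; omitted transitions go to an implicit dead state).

Run two small machines in parallel and take their product. The first has 5 states tracking whether the input so far still matches the prefix `011`; the second has 4 states tracking the count of `1`s modulo 4. A product state is a pair (one from each), accepting exactly when both do. Minimizing collapses redundant product states.
With 8 states:
       0  1 
>  A   B  C 
   B   C  D 
   C   C  C 
   D   C  E 
   E   E  F 
 * F   F  G 
   G   G  H 
   H   H  E 
(> = start, * = accepting)

start=A accept=F A-0->B A-1->C B-0->C B-1->D C-0->C C-1->C D-0->C D-1->E E-0->E E-1->F F-0->F F-1->G G-0->G G-1->H H-0->H H-1->E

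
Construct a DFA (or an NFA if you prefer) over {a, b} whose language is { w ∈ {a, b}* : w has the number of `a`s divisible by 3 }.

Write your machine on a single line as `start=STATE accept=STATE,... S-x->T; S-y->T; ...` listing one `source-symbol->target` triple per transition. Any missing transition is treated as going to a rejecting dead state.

start=S0; accept=S0; S0-a->S1; S0-b->S0; S1-a->S2; S1-b->S1; S2-a->S0; S2-b->S2

Keep the running count of `a`s modulo 3: each `a` advances along the cycle S0 → S1 → S2 → S0 while other symbols loop. Accept at S0.
3 states suffice.
        a   b  
>* S0   S1  S0 
   S1   S2  S1 
   S2   S0  S2 
(> = start, * = accepting)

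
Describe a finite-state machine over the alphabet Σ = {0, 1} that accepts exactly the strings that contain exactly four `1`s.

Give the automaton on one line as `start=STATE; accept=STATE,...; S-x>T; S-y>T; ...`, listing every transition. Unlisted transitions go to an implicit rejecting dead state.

start=A; accept=E; A-0>A; A-1>B; B-0>B; B-1>C; C-0>C; C-1>D; D-0>D; D-1>E; E-0>E; E-1>F; F-0>F; F-1>F

Only the number of `1`s matters, and only up to 5. Make a chain A → B → C → D → E → F advanced by each `1` (with F absorbing); every other symbol self-loops. The accepting set is {E}.
A 6-state machine:
       0  1 
>  A   A  B 
   B   B  C 
   C   C  D 
   D   D  E 
 * E   E  F 
   F   F  F 
(> = start, * = accepting)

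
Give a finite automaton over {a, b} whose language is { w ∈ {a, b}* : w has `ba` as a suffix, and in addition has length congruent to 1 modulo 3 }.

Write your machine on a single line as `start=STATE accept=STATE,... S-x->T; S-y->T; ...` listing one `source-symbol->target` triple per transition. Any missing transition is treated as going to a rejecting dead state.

start=q0; accept=q8; q0-a->q1; q0-b->q2; q1-a->q3; q1-b->q4; q2-a->q5; q2-b->q4; q3-a->q0; q3-b->q6; q4-a->q7; q4-b->q6; q5-a->q0; q5-b->q6; q6-a->q8; q6-b->q2; q7-a->q1; q7-b->q2; q8-a->q3; q8-b->q4

Build one automaton per condition and run them in lockstep. One (3 states) tracks how much of the suffix `ba` has currently been matched; the other (3 states) tracks the input length modulo 3. Each combined state is a pair, one component from each; accept when both components accept.
With 9 states:
        a   b  
>  q0   q1  q2 
   q1   q3  q4 
   q2   q5  q4 
   q3   q0  q6 
   q4   q7  q6 
   q5   q0  q6 
   q6   q8  q2 
   q7   q1  q2 
 * q8   q3  q4 
(> = start, * = accepting)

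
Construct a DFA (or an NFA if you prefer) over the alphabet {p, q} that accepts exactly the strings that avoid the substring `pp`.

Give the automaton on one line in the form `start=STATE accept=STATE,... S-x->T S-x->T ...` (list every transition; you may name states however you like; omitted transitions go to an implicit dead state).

Track partial matches of the forbidden pattern `pp`. State S2 is a dead state reached once `pp` has occurred; every other state accepts. S0 means no part of `pp` is currently matched.
        p   q  
>* S0   S1  S0 
 * S1   S2  S0 
   S2   S2  S2 
(> = start, * = accepting)

start=S0 accept=S0,S1 S0-p->S1 S0-q->S0 S1-p->S2 S1-q->S0 S2-p->S2 S2-q->S2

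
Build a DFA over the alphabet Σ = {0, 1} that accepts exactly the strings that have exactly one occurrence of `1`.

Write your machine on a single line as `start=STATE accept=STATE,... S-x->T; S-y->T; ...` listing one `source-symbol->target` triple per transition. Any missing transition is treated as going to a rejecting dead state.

Count `1`s, saturating at 2: state S0 means no `1` yet, S1 means one `1` seen, S2 means more than one. Each `1` increments (capped at S2); other symbols loop. Accept from {S1}.
        0   1  
>  S0   S0  S1 
 * S1   S1  S2 
   S2   S2  S2 
(> = start, * = accepting)

start=S0; accept=S1; S0-0->S0; S0-1->S1; S1-0->S1; S1-1->S2; S2-0->S2; S2-1->S2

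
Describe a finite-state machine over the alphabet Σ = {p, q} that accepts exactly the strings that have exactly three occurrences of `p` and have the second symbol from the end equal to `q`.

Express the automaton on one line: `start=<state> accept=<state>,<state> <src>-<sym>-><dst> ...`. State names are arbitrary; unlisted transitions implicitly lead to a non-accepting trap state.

Run two small machines in parallel and take their product. One (5 states) tracks the count of `p`s, saturating at 4; the other (7 states) tracks the last 2 symbols read. Each combined state is a pair, one component from each; accept when both components accept.
A 19-state machine:
          p    q  
>  S0     S1   S2 
   S1     S3   S4 
   S2     S5   S6 
   S3     S7   S8 
   S4     S9  S10 
   S5     S3   S4 
   S6     S5   S6 
   S7    S11  S12 
   S8    S13  S14 
   S9     S7   S8 
   S10    S9  S10 
   S11   S11  S15 
   S12   S16  S17 
 * S13   S11  S12 
   S14   S13  S14 
   S15   S16  S18 
   S16   S11  S15 
 * S17   S16  S17 
   S18   S16  S18 
(> = start, * = accepting)

start=S0 accept=S13,S17 S0-p->S1 S0-q->S2 S1-p->S3 S1-q->S4 S2-p->S5 S2-q->S6 S3-p->S7 S3-q->S8 S4-p->S9 S4-q->S10 S5-p->S3 S5-q->S4 S6-p->S5 S6-q->S6 S7-p->S11 S7-q->S12 S8-p->S13 S8-q->S14 S9-p->S7 S9-q->S8 S10-p->S9 S10-q->S10 S11-p->S11 S11-q->S15 S12-p->S16 S12-q->S17 S13-p->S11 S13-q->S12 S14-p->S13 S14-q->S14 S15-p->S16 S15-q->S18 S16-p->S11 S16-q->S15 S17-p->S16 S17-q->S17 S18-p->S16 S18-q->S18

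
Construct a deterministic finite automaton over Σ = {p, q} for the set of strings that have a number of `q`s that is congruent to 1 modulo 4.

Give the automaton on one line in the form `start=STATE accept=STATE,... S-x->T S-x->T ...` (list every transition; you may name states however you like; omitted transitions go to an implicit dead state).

Keep the running count of `q`s modulo 4: each `q` advances along the cycle S0 → S1 → S2 → S3 → S0 while other symbols loop. Accept at S1.
        p   q  
>  S0   S0  S1 
 * S1   S1  S2 
   S2   S2  S3 
   S3   S3  S0 
(> = start, * = accepting)

start=S0 accept=S1 S0-p->S0 S0-q->S1 S1-p->S1 S1-q->S2 S2-p->S2 S2-q->S3 S3-p->S3 S3-q->S0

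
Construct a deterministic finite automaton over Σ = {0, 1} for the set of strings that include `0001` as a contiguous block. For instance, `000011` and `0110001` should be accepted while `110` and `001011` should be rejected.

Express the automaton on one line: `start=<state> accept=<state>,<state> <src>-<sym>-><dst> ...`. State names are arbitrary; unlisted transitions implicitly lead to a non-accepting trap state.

States s0..s3 record the length of the longest prefix of `0001` that matches the current input suffix. Reaching s4 means `0001` has been seen, and we stay there forever. Accept from s4.
        0   1  
>  s0   s1  s0 
   s1   s2  s0 
   s2   s3  s0 
   s3   s3  s4 
 * s4   s4  s4 
(> = start, * = accepting)

start=s0 accept=s4 s0-0->s1 s0-1->s0 s1-0->s2 s1-1->s0 s2-0->s3 s2-1->s0 s3-0->s3 s3-1->s4 s4-0->s4 s4-1->s4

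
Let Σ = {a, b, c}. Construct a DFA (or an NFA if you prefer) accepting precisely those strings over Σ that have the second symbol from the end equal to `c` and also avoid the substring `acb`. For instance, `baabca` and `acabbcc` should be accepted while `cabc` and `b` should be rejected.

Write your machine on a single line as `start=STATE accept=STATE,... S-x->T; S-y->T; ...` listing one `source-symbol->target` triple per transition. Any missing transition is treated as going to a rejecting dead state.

Handle the two conditions separately and then intersect. One (13 states) tracks the last 2 symbols read; the other (4 states) tracks partial matches of the forbidden pattern `acb`. Each combined state is a pair, one component from each; accept when both components accept. After merging equivalent states the machine shrinks.
An 8-state machine:
        a   b   c  
>  s0   s1  s0  s2 
   s1   s1  s0  s3 
   s2   s4  s5  s6 
   s3   s4  s7  s6 
 * s4   s1  s0  s3 
 * s5   s1  s0  s2 
 * s6   s4  s5  s6 
   s7   s7  s7  s7 
(> = start, * = accepting)

start=s0; accept=s4,s5,s6; s0-a->s1; s0-b->s0; s0-c->s2; s1-a->s1; s1-b->s0; s1-c->s3; s2-a->s4; s2-b->s5; s2-c->s6; s3-a->s4; s3-b->s7; s3-c->s6; s4-a->s1; s4-b->s0; s4-c->s3; s5-a->s1; s5-b->s0; s5-c->s2; s6-a->s4; s6-b->s5; s6-c->s6; s7-a->s7; s7-b->s7; s7-c->s7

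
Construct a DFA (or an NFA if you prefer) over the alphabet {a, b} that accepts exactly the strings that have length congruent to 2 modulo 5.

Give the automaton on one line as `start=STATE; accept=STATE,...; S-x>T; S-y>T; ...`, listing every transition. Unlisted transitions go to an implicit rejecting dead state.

start=s0; accept=s2; s0-a>s1; s0-b>s1; s1-a>s2; s1-b>s2; s2-a>s3; s2-b>s3; s3-a>s4; s3-b>s4; s4-a>s0; s4-b>s0

Count input length modulo 5: every symbol advances one step around the cycle s0 → s1 → s2 → s3 → s4 → s0. Accept at s2.
A 5-state machine:
        a   b  
>  s0   s1  s1 
   s1   s2  s2 
 * s2   s3  s3 
   s3   s4  s4 
   s4   s0  s0 
(> = start, * = accepting)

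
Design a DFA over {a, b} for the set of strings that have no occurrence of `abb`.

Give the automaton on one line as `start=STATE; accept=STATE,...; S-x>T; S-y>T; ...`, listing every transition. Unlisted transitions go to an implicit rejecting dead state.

This is the complement of 'contains `abb`'. Use the same substring-matching states — q0 through q3 holding how much of `abb` has just been matched — but flip the accepting set: everything except the trap q3 accepts.
With 4 states:
        a   b  
>* q0   q1  q0 
 * q1   q1  q2 
 * q2   q1  q3 
   q3   q3  q3 
(> = start, * = accepting)

start=q0; accept=q0,q1,q2; q0-a>q1; q0-b>q0; q1-a>q1; q1-b>q2; q2-a>q1; q2-b>q3; q3-a>q3; q3-b>q3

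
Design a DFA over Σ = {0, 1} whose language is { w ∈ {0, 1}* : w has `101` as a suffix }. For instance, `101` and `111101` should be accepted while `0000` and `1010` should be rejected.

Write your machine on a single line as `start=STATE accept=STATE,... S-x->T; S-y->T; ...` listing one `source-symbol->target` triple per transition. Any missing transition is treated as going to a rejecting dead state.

Let each state record the length of the longest suffix of the input read so far that is also a prefix of `101`. B means the last symbol is `1`; C means the last 2 symbols are `10`; D means the last 3 symbols are `101`. Accept only at D, where the string currently ends in `101`.
       0  1 
>  A   A  B 
   B   C  B 
   C   A  D 
 * D   C  B 
(> = start, * = accepting)

start=A; accept=D; A-0->A; A-1->B; B-0->C; B-1->B; C-0->A; C-1->D; D-0->C; D-1->B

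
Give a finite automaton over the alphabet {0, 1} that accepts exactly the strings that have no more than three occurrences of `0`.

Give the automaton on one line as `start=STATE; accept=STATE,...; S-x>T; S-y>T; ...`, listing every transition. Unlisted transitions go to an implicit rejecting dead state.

Only the number of `0`s matters, and only up to 4. Make a chain A → B → C → D → E advanced by each `0` (with E absorbing); every other symbol self-loops. The accepting set is {A, B, C, D}.
With 5 states:
       0  1 
>* A   B  A 
 * B   C  B 
 * C   D  C 
 * D   E  D 
   E   E  E 
(> = start, * = accepting)

start=A; accept=A,B,C,D; A-0>B; A-1>A; B-0>C; B-1>B; C-0>D; C-1>C; D-0>E; D-1>D; E-0>E; E-1>E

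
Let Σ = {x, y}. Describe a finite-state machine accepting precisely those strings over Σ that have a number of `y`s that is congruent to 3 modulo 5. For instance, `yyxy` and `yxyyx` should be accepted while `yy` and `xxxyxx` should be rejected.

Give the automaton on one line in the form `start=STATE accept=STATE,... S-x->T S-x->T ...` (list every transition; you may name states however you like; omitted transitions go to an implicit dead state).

start=A accept=D A-x->A A-y->B B-x->B B-y->C C-x->C C-y->D D-x->D D-y->E E-x->E E-y->A

The only thing that matters is how many `y`s have appeared, reduced mod 5. Use one state per residue: A for 0, …, E for 4. Reading `y` moves to the next residue; anything else stays put. D is accepting.
A 5-state machine:
       x  y 
>  A   A  B 
   B   B  C 
   C   C  D 
 * D   D  E 
   E   E  A 
(> = start, * = accepting)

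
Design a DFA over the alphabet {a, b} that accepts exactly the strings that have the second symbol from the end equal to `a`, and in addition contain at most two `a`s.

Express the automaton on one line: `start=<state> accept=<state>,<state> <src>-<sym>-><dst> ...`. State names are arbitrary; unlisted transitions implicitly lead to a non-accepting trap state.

start=q0 accept=q3,q4,q8 q0-a->q1 q0-b->q2 q1-a->q3 q1-b->q4 q2-a->q5 q2-b->q6 q3-a->q7 q3-b->q8 q4-a->q9 q4-b->q10 q5-a->q3 q5-b->q4 q6-a->q5 q6-b->q6 q7-a->q7 q7-b->q11 q8-a->q12 q8-b->q13 q9-a->q7 q9-b->q8 q10-a->q9 q10-b->q10 q11-a->q12 q11-b->q14 q12-a->q7 q12-b->q11 q13-a->q12 q13-b->q13 q14-a->q12 q14-b->q14

Handle the two conditions separately and then intersect. The first has 7 states tracking the last 2 symbols read; the second has 4 states tracking the count of `a`s, saturating at 3. A product state is a pair (one from each), accepting exactly when both do.
With 15 states:
          a    b  
>  q0     q1   q2 
   q1     q3   q4 
   q2     q5   q6 
 * q3     q7   q8 
 * q4     q9  q10 
   q5     q3   q4 
   q6     q5   q6 
   q7     q7  q11 
 * q8    q12  q13 
   q9     q7   q8 
   q10    q9  q10 
   q11   q12  q14 
   q12    q7  q11 
   q13   q12  q13 
   q14   q12  q14 
(> = start, * = accepting)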